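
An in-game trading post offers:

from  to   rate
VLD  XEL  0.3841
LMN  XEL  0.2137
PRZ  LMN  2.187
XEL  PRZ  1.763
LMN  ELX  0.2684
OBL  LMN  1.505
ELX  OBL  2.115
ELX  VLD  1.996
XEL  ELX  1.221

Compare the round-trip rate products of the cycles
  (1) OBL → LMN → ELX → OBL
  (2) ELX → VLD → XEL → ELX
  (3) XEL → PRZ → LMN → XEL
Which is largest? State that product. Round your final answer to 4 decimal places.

(1) 1.505 × 0.2684 × 2.115 = 0.85434
(2) 1.996 × 0.3841 × 1.221 = 0.93610
(3) 1.763 × 2.187 × 0.2137 = 0.82396
Highest is cycle (2) at 0.9361 (≤1, no arbitrage).

0.9361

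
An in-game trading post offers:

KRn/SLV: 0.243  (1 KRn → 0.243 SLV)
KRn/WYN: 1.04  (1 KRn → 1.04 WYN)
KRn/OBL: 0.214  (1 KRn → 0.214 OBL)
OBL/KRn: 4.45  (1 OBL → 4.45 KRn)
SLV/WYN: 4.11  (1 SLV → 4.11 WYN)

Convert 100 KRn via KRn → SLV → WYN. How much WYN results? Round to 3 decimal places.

100 KRn × 0.243 = 24.3 SLV
24.3 SLV × 4.11 = 99.873 WYN

99.873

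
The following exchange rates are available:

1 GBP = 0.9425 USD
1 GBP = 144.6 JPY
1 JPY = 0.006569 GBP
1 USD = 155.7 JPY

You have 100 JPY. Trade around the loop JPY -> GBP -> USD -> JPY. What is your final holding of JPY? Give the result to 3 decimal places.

96.398

100 JPY × 0.006569 = 0.6569 GBP
0.6569 GBP × 0.9425 = 0.61912825 USD
0.61912825 USD × 155.7 = 96.398268525 JPY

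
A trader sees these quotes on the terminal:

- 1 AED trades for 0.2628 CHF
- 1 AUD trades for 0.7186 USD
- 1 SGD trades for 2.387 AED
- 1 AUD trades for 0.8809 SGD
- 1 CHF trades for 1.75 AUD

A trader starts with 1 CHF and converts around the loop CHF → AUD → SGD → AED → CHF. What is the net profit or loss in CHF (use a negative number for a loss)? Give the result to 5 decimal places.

-0.03296

1 CHF × 1.75 = 1.75 AUD
1.75 AUD × 0.8809 = 1.541575 SGD
1.541575 SGD × 2.387 = 3.679739525 AED
3.679739525 AED × 0.2628 = 0.96703554717 CHF
Net change: 0.96703554717 − 1 = -0.03296445283 CHF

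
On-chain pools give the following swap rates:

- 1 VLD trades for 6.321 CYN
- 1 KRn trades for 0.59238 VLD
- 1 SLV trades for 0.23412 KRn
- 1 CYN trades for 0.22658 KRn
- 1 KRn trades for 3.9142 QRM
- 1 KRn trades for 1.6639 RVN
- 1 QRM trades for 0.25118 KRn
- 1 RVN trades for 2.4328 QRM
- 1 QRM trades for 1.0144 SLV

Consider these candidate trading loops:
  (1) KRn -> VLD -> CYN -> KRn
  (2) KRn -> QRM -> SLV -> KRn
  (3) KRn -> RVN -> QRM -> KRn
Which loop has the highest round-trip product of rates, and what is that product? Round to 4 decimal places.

(1) 0.59238 × 6.321 × 0.22658 = 0.84841
(2) 3.9142 × 1.0144 × 0.23412 = 0.92959
(3) 1.6639 × 2.4328 × 0.25118 = 1.01676
Highest is cycle (3) at 1.0168 (>1, arbitrage).

1.0168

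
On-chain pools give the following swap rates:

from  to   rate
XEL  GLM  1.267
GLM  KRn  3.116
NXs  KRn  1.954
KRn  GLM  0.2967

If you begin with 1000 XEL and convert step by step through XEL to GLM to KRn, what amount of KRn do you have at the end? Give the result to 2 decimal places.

3947.97

1000 XEL × 1.267 = 1267 GLM
1267 GLM × 3.116 = 3947.972 KRn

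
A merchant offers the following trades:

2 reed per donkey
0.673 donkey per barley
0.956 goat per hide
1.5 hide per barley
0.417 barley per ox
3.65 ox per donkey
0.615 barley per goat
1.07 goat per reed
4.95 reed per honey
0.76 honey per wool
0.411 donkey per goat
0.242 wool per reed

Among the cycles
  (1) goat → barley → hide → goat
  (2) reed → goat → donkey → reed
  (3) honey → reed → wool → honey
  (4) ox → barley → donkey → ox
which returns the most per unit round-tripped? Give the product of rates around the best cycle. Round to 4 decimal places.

1.0243

(1) 0.615 × 1.5 × 0.956 = 0.88191
(2) 1.07 × 0.411 × 2 = 0.87954
(3) 4.95 × 0.242 × 0.76 = 0.91040
(4) 0.417 × 0.673 × 3.65 = 1.02434
Highest is cycle (4) at 1.0243 (>1, arbitrage).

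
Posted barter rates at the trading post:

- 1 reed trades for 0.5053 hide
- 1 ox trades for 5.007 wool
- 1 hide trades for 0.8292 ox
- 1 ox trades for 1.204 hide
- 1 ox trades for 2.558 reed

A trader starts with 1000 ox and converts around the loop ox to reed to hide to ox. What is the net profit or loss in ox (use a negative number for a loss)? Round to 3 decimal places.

71.789

1000 ox × 2.558 = 2558 reed
2558 reed × 0.5053 = 1292.5574 hide
1292.5574 hide × 0.8292 = 1071.78859608 ox
Net change: 1071.78859608 − 1000 = 71.78859608 ox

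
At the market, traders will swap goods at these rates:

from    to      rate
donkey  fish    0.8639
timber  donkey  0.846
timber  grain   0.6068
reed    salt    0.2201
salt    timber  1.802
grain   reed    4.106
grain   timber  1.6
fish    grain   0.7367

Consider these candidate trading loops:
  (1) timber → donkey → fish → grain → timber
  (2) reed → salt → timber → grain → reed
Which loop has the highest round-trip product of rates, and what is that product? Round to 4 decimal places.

0.9882

(1) 0.846 × 0.8639 × 0.7367 × 1.6 = 0.86148
(2) 0.2201 × 1.802 × 0.6068 × 4.106 = 0.98819
Highest is cycle (2) at 0.9882 (≤1, no arbitrage).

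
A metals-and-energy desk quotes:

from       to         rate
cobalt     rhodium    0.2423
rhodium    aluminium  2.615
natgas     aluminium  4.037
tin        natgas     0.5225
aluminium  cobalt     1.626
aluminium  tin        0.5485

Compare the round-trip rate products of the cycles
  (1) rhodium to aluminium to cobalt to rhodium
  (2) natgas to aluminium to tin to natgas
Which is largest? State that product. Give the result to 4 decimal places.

(1) 2.615 × 1.626 × 0.2423 = 1.03026
(2) 4.037 × 0.5485 × 0.5225 = 1.15697
Highest is cycle (2) at 1.1570 (>1, arbitrage).

1.1570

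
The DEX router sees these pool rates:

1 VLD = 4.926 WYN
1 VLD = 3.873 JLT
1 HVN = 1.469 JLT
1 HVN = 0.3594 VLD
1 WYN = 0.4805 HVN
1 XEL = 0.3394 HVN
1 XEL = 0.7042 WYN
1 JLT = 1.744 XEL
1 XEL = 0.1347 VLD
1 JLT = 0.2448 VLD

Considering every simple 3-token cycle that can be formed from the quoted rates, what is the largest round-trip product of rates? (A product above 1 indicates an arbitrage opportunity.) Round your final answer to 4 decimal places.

JLT→XEL→VLD→JLT: 1.744 × 0.1347 × 3.873 = 0.90983
JLT→XEL→HVN→JLT: 1.744 × 0.3394 × 1.469 = 0.86952
VLD→WYN→HVN→VLD: 4.926 × 0.4805 × 0.3594 = 0.85068
Maximum is JLT→XEL→VLD→JLT at 0.9098; no arbitrage — every cycle loses value.

0.9098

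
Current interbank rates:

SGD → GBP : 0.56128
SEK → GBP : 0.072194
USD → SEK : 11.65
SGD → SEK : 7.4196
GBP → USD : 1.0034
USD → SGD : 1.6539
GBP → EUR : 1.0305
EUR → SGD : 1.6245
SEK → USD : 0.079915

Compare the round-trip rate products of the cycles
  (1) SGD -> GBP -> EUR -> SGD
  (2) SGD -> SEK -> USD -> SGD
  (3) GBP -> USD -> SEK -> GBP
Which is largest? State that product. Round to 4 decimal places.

(1) 0.56128 × 1.0305 × 1.6245 = 0.93961
(2) 7.4196 × 0.079915 × 1.6539 = 0.98066
(3) 1.0034 × 11.65 × 0.072194 = 0.84392
Highest is cycle (2) at 0.9807 (≤1, no arbitrage).

0.9807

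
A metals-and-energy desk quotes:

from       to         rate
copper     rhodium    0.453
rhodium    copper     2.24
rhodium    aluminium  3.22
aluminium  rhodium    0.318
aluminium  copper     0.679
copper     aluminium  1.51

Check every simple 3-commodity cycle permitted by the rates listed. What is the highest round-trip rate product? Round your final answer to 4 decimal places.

1.0756

copper→aluminium→rhodium→copper: 1.51 × 0.318 × 2.24 = 1.07560
copper→rhodium→aluminium→copper: 0.453 × 3.22 × 0.679 = 0.99043
Maximum is copper→aluminium→rhodium→copper at 1.0756; arbitrage exists.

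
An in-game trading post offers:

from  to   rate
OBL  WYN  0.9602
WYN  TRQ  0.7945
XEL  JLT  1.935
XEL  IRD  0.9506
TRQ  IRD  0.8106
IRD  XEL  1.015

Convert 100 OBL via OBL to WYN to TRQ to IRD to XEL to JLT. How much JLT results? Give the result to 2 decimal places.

121.45

100 OBL × 0.9602 = 96.02 WYN
96.02 WYN × 0.7945 = 76.28789 TRQ
76.28789 TRQ × 0.8106 = 61.838963634 IRD
61.838963634 IRD × 1.015 = 62.76654808851 XEL
62.76654808851 XEL × 1.935 = 121.45327055126685 JLT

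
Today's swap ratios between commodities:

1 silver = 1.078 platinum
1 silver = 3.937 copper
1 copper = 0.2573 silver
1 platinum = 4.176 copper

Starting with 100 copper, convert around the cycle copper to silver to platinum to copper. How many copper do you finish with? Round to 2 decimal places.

100 copper × 0.2573 = 25.73 silver
25.73 silver × 1.078 = 27.73694 platinum
27.73694 platinum × 4.176 = 115.82946144 copper

115.83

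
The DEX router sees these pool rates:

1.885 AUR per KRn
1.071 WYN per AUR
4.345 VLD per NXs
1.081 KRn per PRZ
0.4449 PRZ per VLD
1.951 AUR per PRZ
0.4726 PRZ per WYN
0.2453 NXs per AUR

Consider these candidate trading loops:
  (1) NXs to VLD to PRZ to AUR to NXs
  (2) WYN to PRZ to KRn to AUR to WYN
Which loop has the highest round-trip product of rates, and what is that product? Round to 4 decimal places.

1.0314

(1) 4.345 × 0.4449 × 1.951 × 0.2453 = 0.92514
(2) 0.4726 × 1.081 × 1.885 × 1.071 = 1.03138
Highest is cycle (2) at 1.0314 (>1, arbitrage).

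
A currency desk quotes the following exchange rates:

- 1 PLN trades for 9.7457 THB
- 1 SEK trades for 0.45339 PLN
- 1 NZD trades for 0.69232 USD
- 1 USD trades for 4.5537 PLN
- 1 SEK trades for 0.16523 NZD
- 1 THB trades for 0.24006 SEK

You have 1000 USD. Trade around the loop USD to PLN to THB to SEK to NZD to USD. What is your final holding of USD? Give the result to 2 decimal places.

1000 USD × 4.5537 = 4553.7 PLN
4553.7 PLN × 9.7457 = 44378.99409 THB
44378.99409 THB × 0.24006 = 10653.6213212454 SEK
10653.6213212454 SEK × 0.16523 = 1760.297850909377442 NZD
1760.297850909377442 NZD × 0.69232 = 1218.68940814158019064544 USD

1218.69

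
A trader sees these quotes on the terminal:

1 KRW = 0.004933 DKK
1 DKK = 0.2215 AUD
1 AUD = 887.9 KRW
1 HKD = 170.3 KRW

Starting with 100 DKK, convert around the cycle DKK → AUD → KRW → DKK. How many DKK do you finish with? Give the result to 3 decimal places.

100 DKK × 0.2215 = 22.15 AUD
22.15 AUD × 887.9 = 19666.985 KRW
19666.985 KRW × 0.004933 = 97.017237005 DKK

97.017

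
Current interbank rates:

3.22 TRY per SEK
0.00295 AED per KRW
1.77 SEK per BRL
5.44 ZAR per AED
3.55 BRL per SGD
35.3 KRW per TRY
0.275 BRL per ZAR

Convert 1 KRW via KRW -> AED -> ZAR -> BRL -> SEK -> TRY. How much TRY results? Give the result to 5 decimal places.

1 KRW × 0.00295 = 0.00295 AED
0.00295 AED × 5.44 = 0.016048 ZAR
0.016048 ZAR × 0.275 = 0.0044132 BRL
0.0044132 BRL × 1.77 = 0.007811364 SEK
0.007811364 SEK × 3.22 = 0.02515259208 TRY

0.02515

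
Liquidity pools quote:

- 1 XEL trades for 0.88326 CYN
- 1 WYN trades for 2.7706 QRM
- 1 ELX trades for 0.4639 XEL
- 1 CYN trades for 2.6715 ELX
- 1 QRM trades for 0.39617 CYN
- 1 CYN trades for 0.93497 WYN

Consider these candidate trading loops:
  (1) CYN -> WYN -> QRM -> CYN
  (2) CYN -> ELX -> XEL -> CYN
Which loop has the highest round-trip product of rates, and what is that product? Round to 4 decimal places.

(1) 0.93497 × 2.7706 × 0.39617 = 1.02625
(2) 2.6715 × 0.4639 × 0.88326 = 1.09463
Highest is cycle (2) at 1.0946 (>1, arbitrage).

1.0946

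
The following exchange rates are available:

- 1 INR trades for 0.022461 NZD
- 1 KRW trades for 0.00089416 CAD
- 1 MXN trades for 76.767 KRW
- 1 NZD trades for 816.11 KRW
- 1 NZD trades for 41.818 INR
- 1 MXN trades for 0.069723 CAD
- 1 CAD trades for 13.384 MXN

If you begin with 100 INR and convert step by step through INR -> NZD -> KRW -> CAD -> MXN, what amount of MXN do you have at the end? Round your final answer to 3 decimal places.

21.937

100 INR × 0.022461 = 2.2461 NZD
2.2461 NZD × 816.11 = 1833.064671 KRW
1833.064671 KRW × 0.00089416 = 1.63905310622136 CAD
1.63905310622136 CAD × 13.384 = 21.93708677366668224 MXN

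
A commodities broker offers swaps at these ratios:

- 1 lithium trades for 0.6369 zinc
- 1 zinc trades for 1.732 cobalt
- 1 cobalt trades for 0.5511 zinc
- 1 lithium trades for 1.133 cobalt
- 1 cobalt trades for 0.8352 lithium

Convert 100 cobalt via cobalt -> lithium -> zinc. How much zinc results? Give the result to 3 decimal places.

53.194

100 cobalt × 0.8352 = 83.52 lithium
83.52 lithium × 0.6369 = 53.193888 zinc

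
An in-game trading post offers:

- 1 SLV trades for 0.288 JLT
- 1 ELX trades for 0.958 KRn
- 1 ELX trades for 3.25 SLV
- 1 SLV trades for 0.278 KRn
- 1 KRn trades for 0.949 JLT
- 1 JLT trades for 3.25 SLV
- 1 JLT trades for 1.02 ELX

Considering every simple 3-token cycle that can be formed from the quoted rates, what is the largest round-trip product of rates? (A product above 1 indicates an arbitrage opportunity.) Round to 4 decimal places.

0.9547

ELX→SLV→JLT→ELX: 3.25 × 0.288 × 1.02 = 0.95472
ELX→KRn→JLT→ELX: 0.958 × 0.949 × 1.02 = 0.92732
JLT→SLV→KRn→JLT: 3.25 × 0.278 × 0.949 = 0.85742
Maximum is ELX→SLV→JLT→ELX at 0.9547; no arbitrage — every cycle loses value.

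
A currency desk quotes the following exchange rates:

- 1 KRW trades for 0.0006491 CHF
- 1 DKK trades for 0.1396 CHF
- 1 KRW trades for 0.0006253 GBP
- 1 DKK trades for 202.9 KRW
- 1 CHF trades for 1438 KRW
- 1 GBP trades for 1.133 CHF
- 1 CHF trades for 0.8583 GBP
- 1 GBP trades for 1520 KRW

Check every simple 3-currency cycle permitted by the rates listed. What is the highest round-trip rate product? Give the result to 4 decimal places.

CHF→KRW→GBP→CHF: 1438 × 0.0006253 × 1.133 = 1.01877
CHF→GBP→KRW→CHF: 0.8583 × 1520 × 0.0006491 = 0.84683
Maximum is CHF→KRW→GBP→CHF at 1.0188; arbitrage exists.

1.0188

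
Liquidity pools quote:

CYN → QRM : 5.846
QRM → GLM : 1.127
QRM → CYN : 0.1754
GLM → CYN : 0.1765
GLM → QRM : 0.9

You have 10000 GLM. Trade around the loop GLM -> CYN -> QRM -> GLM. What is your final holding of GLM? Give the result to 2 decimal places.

10000 GLM × 0.1765 = 1765 CYN
1765 CYN × 5.846 = 10318.19 QRM
10318.19 QRM × 1.127 = 11628.60013 GLM

11628.60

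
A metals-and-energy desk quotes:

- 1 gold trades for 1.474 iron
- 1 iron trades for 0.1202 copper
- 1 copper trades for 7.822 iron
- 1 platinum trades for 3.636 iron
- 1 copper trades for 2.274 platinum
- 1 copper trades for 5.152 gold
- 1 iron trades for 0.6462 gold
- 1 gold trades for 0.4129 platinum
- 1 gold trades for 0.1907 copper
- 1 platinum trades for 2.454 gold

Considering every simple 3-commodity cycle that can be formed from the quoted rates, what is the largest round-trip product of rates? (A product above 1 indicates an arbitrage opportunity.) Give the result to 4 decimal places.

1.0642

copper→platinum→gold→copper: 2.274 × 2.454 × 0.1907 = 1.06418
copper→platinum→iron→copper: 2.274 × 3.636 × 0.1202 = 0.99385
gold→platinum→iron→gold: 0.4129 × 3.636 × 0.6462 = 0.97014
copper→iron→gold→copper: 7.822 × 0.6462 × 0.1907 = 0.96391
copper→gold→iron→copper: 5.152 × 1.474 × 0.1202 = 0.91280
Maximum is copper→platinum→gold→copper at 1.0642; arbitrage exists.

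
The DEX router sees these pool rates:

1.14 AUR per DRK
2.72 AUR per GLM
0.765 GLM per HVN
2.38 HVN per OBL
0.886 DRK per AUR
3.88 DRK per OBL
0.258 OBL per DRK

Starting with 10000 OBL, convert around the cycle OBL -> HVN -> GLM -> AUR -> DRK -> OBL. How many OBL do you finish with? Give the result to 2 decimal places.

10000 OBL × 2.38 = 23800 HVN
23800 HVN × 0.765 = 18207 GLM
18207 GLM × 2.72 = 49523.04 AUR
49523.04 AUR × 0.886 = 43877.41344 DRK
43877.41344 DRK × 0.258 = 11320.37266752 OBL

11320.37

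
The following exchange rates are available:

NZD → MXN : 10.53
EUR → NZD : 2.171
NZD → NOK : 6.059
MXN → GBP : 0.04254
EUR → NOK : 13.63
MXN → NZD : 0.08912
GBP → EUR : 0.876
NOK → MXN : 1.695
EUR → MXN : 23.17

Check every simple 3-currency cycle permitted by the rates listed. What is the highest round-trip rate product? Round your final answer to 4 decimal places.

0.9153

MXN→NZD→NOK→MXN: 0.08912 × 6.059 × 1.695 = 0.91526
EUR→MXN→GBP→EUR: 23.17 × 0.04254 × 0.876 = 0.86343
Maximum is MXN→NZD→NOK→MXN at 0.9153; no arbitrage — every cycle loses value.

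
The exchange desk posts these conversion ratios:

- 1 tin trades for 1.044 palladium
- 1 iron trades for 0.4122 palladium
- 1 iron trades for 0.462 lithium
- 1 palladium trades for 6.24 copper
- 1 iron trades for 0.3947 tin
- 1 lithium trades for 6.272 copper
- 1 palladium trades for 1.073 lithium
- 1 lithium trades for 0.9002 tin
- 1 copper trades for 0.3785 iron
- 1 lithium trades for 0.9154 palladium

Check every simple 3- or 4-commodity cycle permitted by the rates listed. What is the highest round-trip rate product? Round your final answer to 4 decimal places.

copper→iron→lithium→copper: 0.3785 × 0.462 × 6.272 = 1.09677
copper→iron→palladium→lithium→copper: 0.3785 × 0.4122 × 1.073 × 6.272 = 1.04998
tin→palladium→lithium→tin: 1.044 × 1.073 × 0.9002 = 1.00841
copper→iron→lithium→palladium→copper: 0.3785 × 0.462 × 0.9154 × 6.24 = 0.99886
copper→iron→palladium→copper: 0.3785 × 0.4122 × 6.24 = 0.97355
copper→iron→tin→palladium→copper: 0.3785 × 0.3947 × 1.044 × 6.24 = 0.97324
Maximum is copper→iron→lithium→copper at 1.0968; arbitrage exists.

1.0968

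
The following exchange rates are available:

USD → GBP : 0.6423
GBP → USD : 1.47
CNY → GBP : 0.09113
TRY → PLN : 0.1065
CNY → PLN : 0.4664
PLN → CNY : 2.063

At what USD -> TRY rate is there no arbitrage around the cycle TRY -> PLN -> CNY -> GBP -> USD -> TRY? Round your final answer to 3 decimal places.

33.976

Known legs of the cycle: 0.1065 × 2.063 × 0.09113 × 1.47 = 0.02943252630045
For no arbitrage the full-cycle product must be 1, so the missing rate is 1 / 0.02943252630045 ≈ 33.97602.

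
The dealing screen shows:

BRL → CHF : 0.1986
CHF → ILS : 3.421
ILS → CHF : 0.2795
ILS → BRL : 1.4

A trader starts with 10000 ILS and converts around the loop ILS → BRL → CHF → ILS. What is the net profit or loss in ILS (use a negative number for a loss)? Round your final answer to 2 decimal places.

-488.25

10000 ILS × 1.4 = 14000 BRL
14000 BRL × 0.1986 = 2780.4 CHF
2780.4 CHF × 3.421 = 9511.7484 ILS
Net change: 9511.7484 − 10000 = -488.2516 ILS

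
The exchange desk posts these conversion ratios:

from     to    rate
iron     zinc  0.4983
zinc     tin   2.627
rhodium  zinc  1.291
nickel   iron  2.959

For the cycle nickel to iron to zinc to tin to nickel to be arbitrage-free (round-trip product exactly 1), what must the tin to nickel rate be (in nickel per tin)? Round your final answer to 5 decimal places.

0.25817

Known legs of the cycle: 2.959 × 0.4983 × 2.627 = 3.8734319019
For no arbitrage the full-cycle product must be 1, so the missing rate is 1 / 3.8734319019 ≈ 0.2581690.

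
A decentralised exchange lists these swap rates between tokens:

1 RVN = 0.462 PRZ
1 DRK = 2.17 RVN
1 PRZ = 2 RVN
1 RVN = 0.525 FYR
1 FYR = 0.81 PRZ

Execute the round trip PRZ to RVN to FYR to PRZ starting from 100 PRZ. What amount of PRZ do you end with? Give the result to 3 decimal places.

85.050

100 PRZ × 2 = 200 RVN
200 RVN × 0.525 = 105 FYR
105 FYR × 0.81 = 85.05 PRZ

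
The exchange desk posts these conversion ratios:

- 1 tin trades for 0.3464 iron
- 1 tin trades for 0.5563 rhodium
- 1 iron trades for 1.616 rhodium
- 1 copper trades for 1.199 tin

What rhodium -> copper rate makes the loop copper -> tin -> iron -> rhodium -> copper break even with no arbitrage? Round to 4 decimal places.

1.4899

Known legs of the cycle: 1.199 × 0.3464 × 1.616 = 0.6711790976
For no arbitrage the full-cycle product must be 1, so the missing rate is 1 / 0.6711790976 ≈ 1.489915.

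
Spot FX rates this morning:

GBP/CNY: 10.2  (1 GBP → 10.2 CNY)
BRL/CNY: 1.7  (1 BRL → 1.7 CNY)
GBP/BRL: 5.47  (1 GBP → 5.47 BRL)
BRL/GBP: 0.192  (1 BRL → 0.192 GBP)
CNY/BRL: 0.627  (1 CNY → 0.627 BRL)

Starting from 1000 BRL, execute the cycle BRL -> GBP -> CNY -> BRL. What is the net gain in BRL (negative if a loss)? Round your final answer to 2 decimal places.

227.92

1000 BRL × 0.192 = 192 GBP
192 GBP × 10.2 = 1958.4 CNY
1958.4 CNY × 0.627 = 1227.9168 BRL
Net change: 1227.9168 − 1000 = 227.9168 BRL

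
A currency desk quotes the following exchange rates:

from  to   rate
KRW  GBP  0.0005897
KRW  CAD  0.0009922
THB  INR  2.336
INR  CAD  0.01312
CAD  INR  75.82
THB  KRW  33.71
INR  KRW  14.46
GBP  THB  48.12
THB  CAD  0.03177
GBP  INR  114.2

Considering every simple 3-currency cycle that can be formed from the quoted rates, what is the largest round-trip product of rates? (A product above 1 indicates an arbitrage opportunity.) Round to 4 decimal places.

1.0878

KRW→CAD→INR→KRW: 0.0009922 × 75.82 × 14.46 = 1.08781
KRW→GBP→INR→KRW: 0.0005897 × 114.2 × 14.46 = 0.97379
KRW→GBP→THB→KRW: 0.0005897 × 48.12 × 33.71 = 0.95657
Maximum is KRW→CAD→INR→KRW at 1.0878; arbitrage exists.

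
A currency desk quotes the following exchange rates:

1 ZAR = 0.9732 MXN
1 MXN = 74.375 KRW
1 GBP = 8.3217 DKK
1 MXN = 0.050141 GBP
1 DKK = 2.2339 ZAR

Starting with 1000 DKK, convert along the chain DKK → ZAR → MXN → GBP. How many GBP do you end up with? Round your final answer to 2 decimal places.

109.01

1000 DKK × 2.2339 = 2233.9 ZAR
2233.9 ZAR × 0.9732 = 2174.03148 MXN
2174.03148 MXN × 0.050141 = 109.00811243868 GBP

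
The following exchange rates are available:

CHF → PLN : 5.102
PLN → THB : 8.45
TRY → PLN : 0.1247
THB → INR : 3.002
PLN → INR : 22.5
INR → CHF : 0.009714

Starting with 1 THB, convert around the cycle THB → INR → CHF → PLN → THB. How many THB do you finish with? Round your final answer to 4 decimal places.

1.2572

1 THB × 3.002 = 3.002 INR
3.002 INR × 0.009714 = 0.029161428 CHF
0.029161428 CHF × 5.102 = 0.148781605656 PLN
0.148781605656 PLN × 8.45 = 1.2572045677932 THB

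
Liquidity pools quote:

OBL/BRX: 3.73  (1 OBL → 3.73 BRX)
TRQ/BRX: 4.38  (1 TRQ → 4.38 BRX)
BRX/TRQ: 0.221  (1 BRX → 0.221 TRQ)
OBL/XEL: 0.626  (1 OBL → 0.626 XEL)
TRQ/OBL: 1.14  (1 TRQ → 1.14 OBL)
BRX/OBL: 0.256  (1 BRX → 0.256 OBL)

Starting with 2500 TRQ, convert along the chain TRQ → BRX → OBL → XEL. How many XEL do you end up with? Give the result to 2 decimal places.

2500 TRQ × 4.38 = 10950 BRX
10950 BRX × 0.256 = 2803.2 OBL
2803.2 OBL × 0.626 = 1754.8032 XEL

1754.80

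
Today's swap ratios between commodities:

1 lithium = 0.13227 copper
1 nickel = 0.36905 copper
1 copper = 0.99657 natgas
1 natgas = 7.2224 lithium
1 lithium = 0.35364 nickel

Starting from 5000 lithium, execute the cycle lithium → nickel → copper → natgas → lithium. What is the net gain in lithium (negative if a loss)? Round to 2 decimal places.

5000 lithium × 0.35364 = 1768.2 nickel
1768.2 nickel × 0.36905 = 652.55421 copper
652.55421 copper × 0.99657 = 650.3159490597 natgas
650.3159490597 natgas × 7.2224 = 4696.84191048877728 lithium
Net change: 4696.84191048877728 − 5000 = -303.15808951122272 lithium

-303.16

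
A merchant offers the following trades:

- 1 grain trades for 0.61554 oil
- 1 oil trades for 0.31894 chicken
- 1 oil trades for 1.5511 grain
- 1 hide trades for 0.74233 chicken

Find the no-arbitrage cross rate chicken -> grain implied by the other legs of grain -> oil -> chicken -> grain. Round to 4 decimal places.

Known legs of the cycle: 0.61554 × 0.31894 = 0.1963203276
For no arbitrage the full-cycle product must be 1, so the missing rate is 1 / 0.1963203276 ≈ 5.093716.

5.0937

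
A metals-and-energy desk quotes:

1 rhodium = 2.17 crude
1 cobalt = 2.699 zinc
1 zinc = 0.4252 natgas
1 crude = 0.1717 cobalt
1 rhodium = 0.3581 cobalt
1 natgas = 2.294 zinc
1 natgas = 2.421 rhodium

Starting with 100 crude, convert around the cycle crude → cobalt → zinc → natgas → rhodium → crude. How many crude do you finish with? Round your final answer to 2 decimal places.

100 crude × 0.1717 = 17.17 cobalt
17.17 cobalt × 2.699 = 46.34183 zinc
46.34183 zinc × 0.4252 = 19.704546116 natgas
19.704546116 natgas × 2.421 = 47.704706146836 rhodium
47.704706146836 rhodium × 2.17 = 103.51921233863412 crude

103.52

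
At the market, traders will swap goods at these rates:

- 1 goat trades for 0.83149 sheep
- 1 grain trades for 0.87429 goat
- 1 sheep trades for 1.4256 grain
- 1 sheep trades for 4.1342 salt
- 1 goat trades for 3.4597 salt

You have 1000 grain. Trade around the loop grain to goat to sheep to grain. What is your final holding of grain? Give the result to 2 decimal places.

1000 grain × 0.87429 = 874.29 goat
874.29 goat × 0.83149 = 726.9633921 sheep
726.9633921 sheep × 1.4256 = 1036.35901177776 grain

1036.36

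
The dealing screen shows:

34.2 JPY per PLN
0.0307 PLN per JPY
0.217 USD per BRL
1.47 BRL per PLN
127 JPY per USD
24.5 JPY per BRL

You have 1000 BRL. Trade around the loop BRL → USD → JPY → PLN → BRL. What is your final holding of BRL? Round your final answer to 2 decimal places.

1000 BRL × 0.217 = 217 USD
217 USD × 127 = 27559 JPY
27559 JPY × 0.0307 = 846.0613 PLN
846.0613 PLN × 1.47 = 1243.710111 BRL

1243.71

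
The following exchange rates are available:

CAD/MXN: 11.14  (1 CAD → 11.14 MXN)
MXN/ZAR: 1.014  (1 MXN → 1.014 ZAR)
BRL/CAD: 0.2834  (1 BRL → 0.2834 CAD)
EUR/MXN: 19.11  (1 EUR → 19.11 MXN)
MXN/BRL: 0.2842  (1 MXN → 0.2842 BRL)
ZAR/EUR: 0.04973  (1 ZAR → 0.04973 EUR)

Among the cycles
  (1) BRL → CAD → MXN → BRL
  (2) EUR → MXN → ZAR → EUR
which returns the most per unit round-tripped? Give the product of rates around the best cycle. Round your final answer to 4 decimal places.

(1) 0.2834 × 11.14 × 0.2842 = 0.89724
(2) 19.11 × 1.014 × 0.04973 = 0.96365
Highest is cycle (2) at 0.9636 (≤1, no arbitrage).

0.9636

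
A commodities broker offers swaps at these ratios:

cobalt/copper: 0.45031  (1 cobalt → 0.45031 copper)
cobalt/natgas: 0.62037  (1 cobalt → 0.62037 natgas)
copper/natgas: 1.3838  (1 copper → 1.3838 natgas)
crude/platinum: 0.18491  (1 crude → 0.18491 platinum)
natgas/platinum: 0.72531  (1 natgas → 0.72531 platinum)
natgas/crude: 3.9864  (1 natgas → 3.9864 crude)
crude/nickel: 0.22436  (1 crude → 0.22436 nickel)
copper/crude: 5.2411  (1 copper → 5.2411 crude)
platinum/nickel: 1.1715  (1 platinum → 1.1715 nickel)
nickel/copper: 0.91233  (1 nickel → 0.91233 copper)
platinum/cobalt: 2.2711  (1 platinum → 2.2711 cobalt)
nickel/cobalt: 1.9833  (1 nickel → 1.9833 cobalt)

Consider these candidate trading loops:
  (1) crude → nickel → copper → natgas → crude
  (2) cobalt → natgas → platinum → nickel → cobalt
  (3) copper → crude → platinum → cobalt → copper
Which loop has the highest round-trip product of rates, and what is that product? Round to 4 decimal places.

1.1291

(1) 0.22436 × 0.91233 × 1.3838 × 3.9864 = 1.12915
(2) 0.62037 × 0.72531 × 1.1715 × 1.9833 = 1.04545
(3) 5.2411 × 0.18491 × 2.2711 × 0.45031 = 0.99113
Highest is cycle (1) at 1.1291 (>1, arbitrage).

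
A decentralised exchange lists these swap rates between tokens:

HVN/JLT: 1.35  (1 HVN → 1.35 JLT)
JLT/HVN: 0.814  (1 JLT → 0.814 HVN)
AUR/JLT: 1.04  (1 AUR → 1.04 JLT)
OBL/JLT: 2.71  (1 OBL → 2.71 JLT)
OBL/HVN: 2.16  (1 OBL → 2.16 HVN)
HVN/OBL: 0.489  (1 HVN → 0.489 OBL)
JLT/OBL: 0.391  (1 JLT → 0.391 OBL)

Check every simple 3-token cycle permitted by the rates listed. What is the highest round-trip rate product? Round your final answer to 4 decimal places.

JLT→OBL→HVN→JLT: 0.391 × 2.16 × 1.35 = 1.14016
JLT→HVN→OBL→JLT: 0.814 × 0.489 × 2.71 = 1.07870
Maximum is JLT→OBL→HVN→JLT at 1.1402; arbitrage exists.

1.1402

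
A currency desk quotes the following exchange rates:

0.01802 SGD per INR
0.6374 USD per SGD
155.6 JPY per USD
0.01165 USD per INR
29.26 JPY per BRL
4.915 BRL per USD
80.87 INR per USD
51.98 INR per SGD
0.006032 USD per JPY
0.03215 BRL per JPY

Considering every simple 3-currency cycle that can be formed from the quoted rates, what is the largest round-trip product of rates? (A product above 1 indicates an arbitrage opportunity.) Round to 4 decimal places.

0.9289

USD→INR→SGD→USD: 80.87 × 0.01802 × 0.6374 = 0.92887
USD→BRL→JPY→USD: 4.915 × 29.26 × 0.006032 = 0.86748
Maximum is USD→INR→SGD→USD at 0.9289; no arbitrage — every cycle loses value.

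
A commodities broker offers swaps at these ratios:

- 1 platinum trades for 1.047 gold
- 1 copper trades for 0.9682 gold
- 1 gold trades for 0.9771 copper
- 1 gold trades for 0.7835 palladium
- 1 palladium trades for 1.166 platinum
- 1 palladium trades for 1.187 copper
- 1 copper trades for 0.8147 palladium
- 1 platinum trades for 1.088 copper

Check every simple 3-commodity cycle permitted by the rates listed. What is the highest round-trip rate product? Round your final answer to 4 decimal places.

copper→palladium→platinum→copper: 0.8147 × 1.166 × 1.088 = 1.03353
palladium→platinum→gold→palladium: 1.166 × 1.047 × 0.7835 = 0.95650
copper→gold→palladium→copper: 0.9682 × 0.7835 × 1.187 = 0.90044
Maximum is copper→palladium→platinum→copper at 1.0335; arbitrage exists.

1.0335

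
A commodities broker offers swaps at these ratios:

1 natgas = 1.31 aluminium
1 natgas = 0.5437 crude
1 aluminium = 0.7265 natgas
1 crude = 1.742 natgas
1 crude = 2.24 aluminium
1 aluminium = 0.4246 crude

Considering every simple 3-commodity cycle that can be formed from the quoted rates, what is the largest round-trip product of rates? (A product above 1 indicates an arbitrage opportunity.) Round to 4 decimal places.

0.9689

natgas→aluminium→crude→natgas: 1.31 × 0.4246 × 1.742 = 0.96895
natgas→crude→aluminium→natgas: 0.5437 × 2.24 × 0.7265 = 0.88480
Maximum is natgas→aluminium→crude→natgas at 0.9689; no arbitrage — every cycle loses value.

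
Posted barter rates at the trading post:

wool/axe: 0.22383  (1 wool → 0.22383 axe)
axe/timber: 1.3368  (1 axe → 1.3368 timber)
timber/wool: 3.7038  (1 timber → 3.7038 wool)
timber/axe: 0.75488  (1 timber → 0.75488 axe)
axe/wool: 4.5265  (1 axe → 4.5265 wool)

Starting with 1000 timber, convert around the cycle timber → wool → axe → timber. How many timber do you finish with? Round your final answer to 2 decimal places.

1000 timber × 3.7038 = 3703.8 wool
3703.8 wool × 0.22383 = 829.021554 axe
829.021554 axe × 1.3368 = 1108.2360133872 timber

1108.24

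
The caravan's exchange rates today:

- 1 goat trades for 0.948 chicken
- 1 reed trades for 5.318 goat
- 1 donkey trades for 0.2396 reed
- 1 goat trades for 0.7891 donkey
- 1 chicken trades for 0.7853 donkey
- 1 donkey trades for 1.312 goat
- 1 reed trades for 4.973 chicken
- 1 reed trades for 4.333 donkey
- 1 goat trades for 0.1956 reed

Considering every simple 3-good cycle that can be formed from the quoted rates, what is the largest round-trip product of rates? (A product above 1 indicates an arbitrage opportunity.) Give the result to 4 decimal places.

donkey→goat→reed→donkey: 1.312 × 0.1956 × 4.333 = 1.11197
donkey→reed→goat→donkey: 0.2396 × 5.318 × 0.7891 = 1.00547
donkey→goat→chicken→donkey: 1.312 × 0.948 × 0.7853 = 0.97674
donkey→reed→chicken→donkey: 0.2396 × 4.973 × 0.7853 = 0.93571
Maximum is donkey→goat→reed→donkey at 1.1120; arbitrage exists.

1.1120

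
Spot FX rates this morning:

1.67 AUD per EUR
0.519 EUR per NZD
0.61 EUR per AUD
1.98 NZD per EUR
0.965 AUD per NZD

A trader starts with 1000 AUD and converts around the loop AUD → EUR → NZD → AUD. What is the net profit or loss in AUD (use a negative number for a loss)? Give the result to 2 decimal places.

1000 AUD × 0.61 = 610 EUR
610 EUR × 1.98 = 1207.8 NZD
1207.8 NZD × 0.965 = 1165.527 AUD
Net change: 1165.527 − 1000 = 165.527 AUD

165.53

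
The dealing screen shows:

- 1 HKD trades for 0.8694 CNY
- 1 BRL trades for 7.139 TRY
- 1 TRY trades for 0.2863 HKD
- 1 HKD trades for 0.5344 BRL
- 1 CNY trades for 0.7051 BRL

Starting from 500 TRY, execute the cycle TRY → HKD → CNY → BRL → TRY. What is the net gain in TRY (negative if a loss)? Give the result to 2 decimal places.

126.47

500 TRY × 0.2863 = 143.15 HKD
143.15 HKD × 0.8694 = 124.45461 CNY
124.45461 CNY × 0.7051 = 87.752945511 BRL
87.752945511 BRL × 7.139 = 626.468278003029 TRY
Net change: 626.468278003029 − 500 = 126.468278003029 TRY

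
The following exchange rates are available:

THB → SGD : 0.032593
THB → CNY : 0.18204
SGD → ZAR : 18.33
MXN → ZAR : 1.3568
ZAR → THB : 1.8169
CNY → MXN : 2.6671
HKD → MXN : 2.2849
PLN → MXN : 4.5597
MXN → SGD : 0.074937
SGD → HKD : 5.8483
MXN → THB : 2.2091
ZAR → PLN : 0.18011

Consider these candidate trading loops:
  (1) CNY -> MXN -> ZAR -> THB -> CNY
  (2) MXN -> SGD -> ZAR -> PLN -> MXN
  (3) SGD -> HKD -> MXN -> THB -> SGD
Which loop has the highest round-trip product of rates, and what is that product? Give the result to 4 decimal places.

1.1969

(1) 2.6671 × 1.3568 × 1.8169 × 0.18204 = 1.19689
(2) 0.074937 × 18.33 × 0.18011 × 4.5597 = 1.12806
(3) 5.8483 × 2.2849 × 2.2091 × 0.032593 = 0.96214
Highest is cycle (1) at 1.1969 (>1, arbitrage).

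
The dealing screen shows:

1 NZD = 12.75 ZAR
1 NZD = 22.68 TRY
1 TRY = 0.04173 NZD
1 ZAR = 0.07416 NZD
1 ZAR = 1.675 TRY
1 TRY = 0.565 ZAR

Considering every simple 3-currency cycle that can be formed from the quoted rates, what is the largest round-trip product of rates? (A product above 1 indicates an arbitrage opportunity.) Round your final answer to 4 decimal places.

NZD→TRY→ZAR→NZD: 22.68 × 0.565 × 0.07416 = 0.95030
NZD→ZAR→TRY→NZD: 12.75 × 1.675 × 0.04173 = 0.89120
Maximum is NZD→TRY→ZAR→NZD at 0.9503; no arbitrage — every cycle loses value.

0.9503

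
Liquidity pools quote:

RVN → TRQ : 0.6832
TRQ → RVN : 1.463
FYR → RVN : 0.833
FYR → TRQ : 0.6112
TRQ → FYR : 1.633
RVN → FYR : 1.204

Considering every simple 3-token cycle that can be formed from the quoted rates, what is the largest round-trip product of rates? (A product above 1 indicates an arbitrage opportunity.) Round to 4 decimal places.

1.0766

FYR→TRQ→RVN→FYR: 0.6112 × 1.463 × 1.204 = 1.07660
FYR→RVN→TRQ→FYR: 0.833 × 0.6832 × 1.633 = 0.92935
Maximum is FYR→TRQ→RVN→FYR at 1.0766; arbitrage exists.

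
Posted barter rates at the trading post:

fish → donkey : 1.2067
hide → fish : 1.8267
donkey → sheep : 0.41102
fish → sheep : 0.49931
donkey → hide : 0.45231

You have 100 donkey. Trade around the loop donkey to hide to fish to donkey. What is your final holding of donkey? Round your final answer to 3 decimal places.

100 donkey × 0.45231 = 45.231 hide
45.231 hide × 1.8267 = 82.6234677 fish
82.6234677 fish × 1.2067 = 99.70173847359 donkey

99.702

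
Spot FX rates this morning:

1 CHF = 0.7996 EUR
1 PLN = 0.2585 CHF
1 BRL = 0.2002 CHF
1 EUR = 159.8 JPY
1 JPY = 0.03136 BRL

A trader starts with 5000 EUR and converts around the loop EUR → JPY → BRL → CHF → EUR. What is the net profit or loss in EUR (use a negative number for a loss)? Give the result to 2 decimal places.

5000 EUR × 159.8 = 799000 JPY
799000 JPY × 0.03136 = 25056.64 BRL
25056.64 BRL × 0.2002 = 5016.339328 CHF
5016.339328 CHF × 0.7996 = 4011.0649266688 EUR
Net change: 4011.0649266688 − 5000 = -988.9350733312 EUR

-988.94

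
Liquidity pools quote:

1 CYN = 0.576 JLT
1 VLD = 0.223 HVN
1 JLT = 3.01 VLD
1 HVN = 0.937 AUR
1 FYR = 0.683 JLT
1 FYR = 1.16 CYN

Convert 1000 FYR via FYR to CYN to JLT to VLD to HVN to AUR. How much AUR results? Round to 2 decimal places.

420.23

1000 FYR × 1.16 = 1160 CYN
1160 CYN × 0.576 = 668.16 JLT
668.16 JLT × 3.01 = 2011.1616 VLD
2011.1616 VLD × 0.223 = 448.4890368 HVN
448.4890368 HVN × 0.937 = 420.2342274816 AUR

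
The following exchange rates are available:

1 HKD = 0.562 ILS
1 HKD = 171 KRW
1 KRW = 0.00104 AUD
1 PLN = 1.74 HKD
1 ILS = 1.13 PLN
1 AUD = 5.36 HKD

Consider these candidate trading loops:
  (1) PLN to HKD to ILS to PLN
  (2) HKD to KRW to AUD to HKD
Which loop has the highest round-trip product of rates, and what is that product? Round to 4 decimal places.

(1) 1.74 × 0.562 × 1.13 = 1.10500
(2) 171 × 0.00104 × 5.36 = 0.95322
Highest is cycle (1) at 1.1050 (>1, arbitrage).

1.1050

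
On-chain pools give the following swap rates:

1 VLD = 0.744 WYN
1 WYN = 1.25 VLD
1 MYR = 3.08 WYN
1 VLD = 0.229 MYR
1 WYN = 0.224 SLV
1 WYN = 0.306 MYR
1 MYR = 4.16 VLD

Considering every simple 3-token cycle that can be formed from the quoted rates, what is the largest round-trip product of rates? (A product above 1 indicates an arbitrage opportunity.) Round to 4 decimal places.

0.9471

WYN→MYR→VLD→WYN: 0.306 × 4.16 × 0.744 = 0.94708
WYN→VLD→MYR→WYN: 1.25 × 0.229 × 3.08 = 0.88165
Maximum is WYN→MYR→VLD→WYN at 0.9471; no arbitrage — every cycle loses value.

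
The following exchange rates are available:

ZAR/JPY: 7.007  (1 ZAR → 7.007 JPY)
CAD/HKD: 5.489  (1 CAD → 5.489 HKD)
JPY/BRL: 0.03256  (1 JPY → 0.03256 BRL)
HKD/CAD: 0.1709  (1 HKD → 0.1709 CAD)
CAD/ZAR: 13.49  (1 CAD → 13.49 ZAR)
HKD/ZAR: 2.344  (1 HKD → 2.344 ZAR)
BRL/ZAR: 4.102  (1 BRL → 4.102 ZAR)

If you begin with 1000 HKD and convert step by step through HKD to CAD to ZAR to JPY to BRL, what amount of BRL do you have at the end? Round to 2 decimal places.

525.98

1000 HKD × 0.1709 = 170.9 CAD
170.9 CAD × 13.49 = 2305.441 ZAR
2305.441 ZAR × 7.007 = 16154.225087 JPY
16154.225087 JPY × 0.03256 = 525.98156883272 BRL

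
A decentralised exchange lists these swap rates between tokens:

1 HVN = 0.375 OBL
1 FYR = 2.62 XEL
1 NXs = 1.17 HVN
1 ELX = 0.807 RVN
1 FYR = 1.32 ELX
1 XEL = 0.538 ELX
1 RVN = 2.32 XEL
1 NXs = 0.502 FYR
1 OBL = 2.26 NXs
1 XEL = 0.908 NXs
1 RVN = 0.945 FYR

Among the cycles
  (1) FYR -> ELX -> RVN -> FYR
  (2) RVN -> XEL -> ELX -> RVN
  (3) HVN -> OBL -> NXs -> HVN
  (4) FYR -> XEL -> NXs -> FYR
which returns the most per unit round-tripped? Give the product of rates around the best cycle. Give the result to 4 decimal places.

(1) 1.32 × 0.807 × 0.945 = 1.00665
(2) 2.32 × 0.538 × 0.807 = 1.00727
(3) 0.375 × 2.26 × 1.17 = 0.99158
(4) 2.62 × 0.908 × 0.502 = 1.19424
Highest is cycle (4) at 1.1942 (>1, arbitrage).

1.1942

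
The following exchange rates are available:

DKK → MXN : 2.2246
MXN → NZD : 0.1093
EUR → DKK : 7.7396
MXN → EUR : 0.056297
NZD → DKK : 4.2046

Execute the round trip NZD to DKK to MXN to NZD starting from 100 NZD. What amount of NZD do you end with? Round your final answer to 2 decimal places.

102.23

100 NZD × 4.2046 = 420.46 DKK
420.46 DKK × 2.2246 = 935.355316 MXN
935.355316 MXN × 0.1093 = 102.2343360388 NZD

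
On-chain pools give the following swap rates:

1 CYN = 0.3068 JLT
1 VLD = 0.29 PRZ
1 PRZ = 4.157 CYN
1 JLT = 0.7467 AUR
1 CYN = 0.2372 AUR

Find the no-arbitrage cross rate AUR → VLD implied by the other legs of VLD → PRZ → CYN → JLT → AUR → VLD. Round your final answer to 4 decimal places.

Known legs of the cycle: 0.29 × 4.157 × 0.3068 × 0.7467 = 0.2761719262068
For no arbitrage the full-cycle product must be 1, so the missing rate is 1 / 0.2761719262068 ≈ 3.620933.

3.6209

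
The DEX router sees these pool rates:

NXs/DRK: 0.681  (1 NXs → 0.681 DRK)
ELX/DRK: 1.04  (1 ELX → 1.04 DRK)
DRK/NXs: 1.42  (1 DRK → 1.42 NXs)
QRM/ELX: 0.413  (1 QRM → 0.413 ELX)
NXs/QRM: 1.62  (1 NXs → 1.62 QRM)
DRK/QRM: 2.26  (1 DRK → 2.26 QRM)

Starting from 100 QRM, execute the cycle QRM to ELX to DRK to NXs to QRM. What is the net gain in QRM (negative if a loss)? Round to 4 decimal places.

-1.1932

100 QRM × 0.413 = 41.3 ELX
41.3 ELX × 1.04 = 42.952 DRK
42.952 DRK × 1.42 = 60.99184 NXs
60.99184 NXs × 1.62 = 98.8067808 QRM
Net change: 98.8067808 − 100 = -1.1932192 QRM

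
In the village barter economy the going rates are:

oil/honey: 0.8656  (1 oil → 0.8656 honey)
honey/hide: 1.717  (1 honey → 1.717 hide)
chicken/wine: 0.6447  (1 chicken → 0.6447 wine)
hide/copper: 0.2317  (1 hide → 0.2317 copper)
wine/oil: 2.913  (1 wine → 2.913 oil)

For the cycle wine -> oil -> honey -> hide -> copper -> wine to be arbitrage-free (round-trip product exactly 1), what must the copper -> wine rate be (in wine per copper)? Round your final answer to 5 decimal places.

0.99689

Known legs of the cycle: 2.913 × 0.8656 × 1.717 × 0.2317 = 1.00312270698192
For no arbitrage the full-cycle product must be 1, so the missing rate is 1 / 1.00312270698192 ≈ 0.9968870.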